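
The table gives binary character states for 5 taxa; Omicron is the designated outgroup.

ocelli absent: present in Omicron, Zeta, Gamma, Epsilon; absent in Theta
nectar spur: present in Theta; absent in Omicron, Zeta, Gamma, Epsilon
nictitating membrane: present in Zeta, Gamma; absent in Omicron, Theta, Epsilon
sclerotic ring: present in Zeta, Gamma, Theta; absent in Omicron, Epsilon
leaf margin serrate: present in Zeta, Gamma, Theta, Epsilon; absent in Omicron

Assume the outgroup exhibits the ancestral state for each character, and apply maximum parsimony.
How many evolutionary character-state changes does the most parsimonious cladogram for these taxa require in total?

5

Character polarity is set by the outgroup: the derived state is whichever differs from the outgroup's state, so for ocelli absent the derived state is 'absent', and for the remaining characters it is 'present'.
ocelli absent: derived state 'absent' in Theta only — an autapomorphy, so it tells us nothing about relationships among taxa.
nectar spur (derived state 'present') is unique to Theta (autapomorphy; uninformative for grouping).
nictitating membrane (derived state 'present') is shared by Gamma and Zeta — a synapomorphy uniting that clade.
sclerotic ring (derived state 'present') is shared by Gamma, Theta, and Zeta — a synapomorphy uniting that clade.
All ingroup taxa share the derived state 'present' for leaf margin serrate; it defines the ingroup but does not resolve relationships within it.
Most parsimonious ingroup topology: (Epsilon,((Zeta,Gamma),Theta)).
Changes per character on this tree: ocelli absent: 1; nectar spur: 1; nictitating membrane: 1; sclerotic ring: 1; leaf margin serrate: 1.
Total = 5.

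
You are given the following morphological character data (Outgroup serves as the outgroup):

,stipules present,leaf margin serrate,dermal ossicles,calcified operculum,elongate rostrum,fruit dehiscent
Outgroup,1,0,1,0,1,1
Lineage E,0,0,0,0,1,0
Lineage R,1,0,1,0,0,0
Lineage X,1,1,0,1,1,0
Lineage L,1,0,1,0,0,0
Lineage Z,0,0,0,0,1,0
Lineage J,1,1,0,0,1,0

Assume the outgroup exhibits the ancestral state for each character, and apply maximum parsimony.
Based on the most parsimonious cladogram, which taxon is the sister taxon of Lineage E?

Character polarity is set by the outgroup: the derived state is whichever differs from the outgroup's state, so for stipules present, dermal ossicles, elongate rostrum, fruit dehiscent the derived state is '0', and for the remaining characters it is '1'.
stipules present (derived state '0') is shared by Lineage E and Lineage Z — a synapomorphy uniting that clade.
leaf margin serrate: derived state '1' in Lineage J and Lineage X only — synapomorphy for {Lineage J, Lineage X}.
dermal ossicles (derived state '0') is shared by Lineage E, Lineage J, Lineage X, and Lineage Z — a synapomorphy uniting that clade.
calcified operculum (derived state '1') is unique to Lineage X (autapomorphy; uninformative for grouping).
elongate rostrum: derived state '0' in Lineage L and Lineage R only — synapomorphy for {Lineage L, Lineage R}.
All ingroup taxa share the derived state '0' for fruit dehiscent; it defines the ingroup but does not resolve relationships within it.
Most parsimonious ingroup topology: (((Lineage E,Lineage Z),(Lineage X,Lineage J)),(Lineage R,Lineage L)).
Lineage E and Lineage Z form a cherry on this tree, so they are sister taxa.

Lineage Z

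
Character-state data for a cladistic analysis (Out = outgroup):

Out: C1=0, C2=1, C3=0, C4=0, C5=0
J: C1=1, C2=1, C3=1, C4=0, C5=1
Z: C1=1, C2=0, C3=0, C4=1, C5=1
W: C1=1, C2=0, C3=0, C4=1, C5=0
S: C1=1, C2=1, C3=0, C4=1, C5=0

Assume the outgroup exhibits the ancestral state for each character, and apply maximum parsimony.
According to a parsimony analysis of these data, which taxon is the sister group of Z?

Character polarity is set by the outgroup: the derived state is whichever differs from the outgroup's state, so for C2 the derived state is '0', and for the remaining characters it is '1'.
All ingroup taxa share the derived state '1' for C1; it defines the ingroup but does not resolve relationships within it.
C2 (derived state '0') is shared by W and Z — a synapomorphy uniting that clade.
C3: derived state '1' in J only — an autapomorphy, so it tells us nothing about relationships among taxa.
Only S, W, and Z show the derived state '1' for C4, supporting them as a clade.
C5 (state '1') occurs in J and Z but conflicts with the nesting implied by the other characters — most parsimoniously interpreted as homoplasy.
Most parsimonious ingroup topology: ((S,(W,Z)),J).
Z and W form a cherry on this tree, so they are sister taxa.

W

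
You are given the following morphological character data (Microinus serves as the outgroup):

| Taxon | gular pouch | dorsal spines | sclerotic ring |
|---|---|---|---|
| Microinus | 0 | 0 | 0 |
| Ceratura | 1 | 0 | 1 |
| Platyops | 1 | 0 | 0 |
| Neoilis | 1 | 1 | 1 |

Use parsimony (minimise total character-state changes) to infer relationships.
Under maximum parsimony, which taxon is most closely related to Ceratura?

Neoilis

The outgroup has state '0' for every character, so '1' is the derived state throughout.
All ingroup taxa share the derived state '1' for gular pouch; it defines the ingroup but does not resolve relationships within it.
dorsal spines (derived state '1') is unique to Neoilis (autapomorphy; uninformative for grouping).
sclerotic ring: derived state '1' in Ceratura and Neoilis only — synapomorphy for {Ceratura, Neoilis}.
Most parsimonious ingroup topology: ((Ceratura,Neoilis),Platyops).
Ceratura and Neoilis form a cherry on this tree, so they are sister taxa.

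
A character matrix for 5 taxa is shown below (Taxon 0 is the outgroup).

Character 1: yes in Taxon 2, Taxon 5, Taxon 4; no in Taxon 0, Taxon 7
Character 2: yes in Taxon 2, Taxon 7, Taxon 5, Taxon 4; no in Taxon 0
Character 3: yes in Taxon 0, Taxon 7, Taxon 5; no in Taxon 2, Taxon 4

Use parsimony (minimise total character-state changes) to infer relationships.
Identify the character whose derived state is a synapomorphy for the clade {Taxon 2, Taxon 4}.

Character 3

Character polarity is set by the outgroup: the derived state is whichever differs from the outgroup's state, so for Character 3 the derived state is 'no', and for the remaining characters it is 'yes'.
Only Taxon 2, Taxon 4, and Taxon 5 show the derived state 'yes' for Character 1, supporting them as a clade.
All ingroup taxa share the derived state 'yes' for Character 2; it defines the ingroup but does not resolve relationships within it.
Only Taxon 2 and Taxon 4 show the derived state 'no' for Character 3, supporting them as a clade.
Most parsimonious ingroup topology: (((Taxon 2,Taxon 4),Taxon 5),Taxon 7).
The clade {Taxon 2, Taxon 4} is supported by Character 3: its derived state 'no' occurs in exactly those taxa and in no other taxon (including the outgroup).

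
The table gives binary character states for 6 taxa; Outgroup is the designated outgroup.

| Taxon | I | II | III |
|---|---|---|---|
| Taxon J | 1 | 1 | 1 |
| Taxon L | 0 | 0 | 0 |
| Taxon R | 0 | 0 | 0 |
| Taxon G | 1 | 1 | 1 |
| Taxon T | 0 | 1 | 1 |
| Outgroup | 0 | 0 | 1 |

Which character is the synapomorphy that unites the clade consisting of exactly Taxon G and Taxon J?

I

Character polarity is set by the outgroup: the derived state is whichever differs from the outgroup's state, so for III the derived state is '0', and for the remaining characters it is '1'.
Only Taxon G and Taxon J show the derived state '1' for I, supporting them as a clade.
II: derived state '1' in Taxon G, Taxon J, and Taxon T only — synapomorphy for {Taxon G, Taxon J, Taxon T}.
Only Taxon L and Taxon R show the derived state '0' for III, supporting them as a clade.
Most parsimonious ingroup topology: ((Taxon R,Taxon L),((Taxon G,Taxon J),Taxon T)).
The clade {Taxon G, Taxon J} is supported by I: its derived state '1' occurs in exactly those taxa and in no other taxon (including the outgroup).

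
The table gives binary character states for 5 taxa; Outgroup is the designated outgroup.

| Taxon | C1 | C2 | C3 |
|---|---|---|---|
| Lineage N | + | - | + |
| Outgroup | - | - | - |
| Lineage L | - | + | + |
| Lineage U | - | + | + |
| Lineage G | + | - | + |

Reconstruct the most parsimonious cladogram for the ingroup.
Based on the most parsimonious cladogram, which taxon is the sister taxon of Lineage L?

Lineage U

The outgroup has state '-' for every character, so '+' is the derived state throughout.
C1: derived state '+' in Lineage G and Lineage N only — synapomorphy for {Lineage G, Lineage N}.
Only Lineage L and Lineage U show the derived state '+' for C2, supporting them as a clade.
All ingroup taxa share the derived state '+' for C3; it defines the ingroup but does not resolve relationships within it.
Most parsimonious ingroup topology: ((Lineage L,Lineage U),(Lineage N,Lineage G)).
Lineage L and Lineage U form a cherry on this tree, so they are sister taxa.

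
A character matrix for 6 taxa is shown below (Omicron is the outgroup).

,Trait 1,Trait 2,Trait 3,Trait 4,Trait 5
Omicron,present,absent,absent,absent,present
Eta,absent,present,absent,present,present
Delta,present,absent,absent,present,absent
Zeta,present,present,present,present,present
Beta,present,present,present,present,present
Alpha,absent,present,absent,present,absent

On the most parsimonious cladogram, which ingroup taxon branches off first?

Delta

Character polarity is set by the outgroup: the derived state is whichever differs from the outgroup's state, so for Trait 1, Trait 5 the derived state is 'absent', and for the remaining characters it is 'present'.
Only Alpha and Eta show the derived state 'absent' for Trait 1, supporting them as a clade.
Trait 2 (derived state 'present') is shared by Alpha, Beta, Eta, and Zeta — a synapomorphy uniting that clade.
Trait 3: derived state 'present' in Beta and Zeta only — synapomorphy for {Beta, Zeta}.
Trait 4 (derived state 'present') is shared by all ingroup taxa — unites the whole ingroup.
Trait 5 (state 'absent') occurs in Alpha and Delta but conflicts with the nesting implied by the other characters — most parsimoniously interpreted as homoplasy.
Most parsimonious ingroup topology: (((Eta,Alpha),(Zeta,Beta)),Delta).
Delta is sister to the clade containing all other ingroup taxa, so it is the earliest-diverging (most basal) ingroup lineage.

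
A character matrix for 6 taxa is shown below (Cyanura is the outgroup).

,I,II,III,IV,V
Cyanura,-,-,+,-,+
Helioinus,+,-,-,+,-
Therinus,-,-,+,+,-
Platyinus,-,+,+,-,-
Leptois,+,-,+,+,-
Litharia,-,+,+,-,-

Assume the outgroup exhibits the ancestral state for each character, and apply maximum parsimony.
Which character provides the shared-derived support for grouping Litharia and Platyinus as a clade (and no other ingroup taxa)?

Character polarity is set by the outgroup: the derived state is whichever differs from the outgroup's state, so for III, V the derived state is '-', and for the remaining characters it is '+'.
I (derived state '+') is shared by Helioinus and Leptois — a synapomorphy uniting that clade.
II: derived state '+' in Litharia and Platyinus only — synapomorphy for {Litharia, Platyinus}.
III (derived state '-') is unique to Helioinus (autapomorphy; uninformative for grouping).
Only Helioinus, Leptois, and Therinus show the derived state '+' for IV, supporting them as a clade.
V (derived state '-') is shared by all ingroup taxa — unites the whole ingroup.
Most parsimonious ingroup topology: (((Helioinus,Leptois),Therinus),(Platyinus,Litharia)).
The clade {Litharia, Platyinus} is supported by II: its derived state '+' occurs in exactly those taxa and in no other taxon (including the outgroup).

II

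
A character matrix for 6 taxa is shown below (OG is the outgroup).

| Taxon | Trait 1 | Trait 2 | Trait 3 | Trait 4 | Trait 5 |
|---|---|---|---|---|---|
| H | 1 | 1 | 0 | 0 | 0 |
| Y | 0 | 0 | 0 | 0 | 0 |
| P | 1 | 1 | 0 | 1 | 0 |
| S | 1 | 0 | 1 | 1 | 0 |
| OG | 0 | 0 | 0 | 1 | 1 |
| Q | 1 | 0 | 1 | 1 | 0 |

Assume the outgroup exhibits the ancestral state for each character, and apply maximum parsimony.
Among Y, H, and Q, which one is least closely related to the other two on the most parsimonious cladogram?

Y

Character polarity is set by the outgroup: the derived state is whichever differs from the outgroup's state, so for Trait 4, Trait 5 the derived state is '0', and for the remaining characters it is '1'.
Only H, P, Q, and S show the derived state '1' for Trait 1, supporting them as a clade.
Only H and P show the derived state '1' for Trait 2, supporting them as a clade.
Trait 3 (derived state '1') is shared by Q and S — a synapomorphy uniting that clade.
Trait 4 groups H and Y, which is incompatible with the clades supported by the remaining characters; treating it as convergent (homoplasy) costs fewer steps than any alternative tree.
Trait 5 (derived state '0') is shared by all ingroup taxa — unites the whole ingroup.
Most parsimonious ingroup topology: (((S,Q),(P,H)),Y).
Q and H share a more recent common ancestor with each other than either does with Y, so Y is the least closely related of the three.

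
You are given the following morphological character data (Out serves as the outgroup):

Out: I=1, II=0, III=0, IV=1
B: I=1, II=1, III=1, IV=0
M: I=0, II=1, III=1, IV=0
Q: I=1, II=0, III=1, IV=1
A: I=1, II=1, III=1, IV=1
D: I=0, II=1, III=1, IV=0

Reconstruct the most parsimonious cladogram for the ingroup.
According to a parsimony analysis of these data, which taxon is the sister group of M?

Character polarity is set by the outgroup: the derived state is whichever differs from the outgroup's state, so for I, IV the derived state is '0', and for the remaining characters it is '1'.
Only D and M show the derived state '0' for I, supporting them as a clade.
II: derived state '1' in A, B, D, and M only — synapomorphy for {A, B, D, M}.
III (derived state '1') is shared by all ingroup taxa — unites the whole ingroup.
IV: derived state '0' in B, D, and M only — synapomorphy for {B, D, M}.
Most parsimonious ingroup topology: (((B,(M,D)),A),Q).
M and D form a cherry on this tree, so they are sister taxa.

D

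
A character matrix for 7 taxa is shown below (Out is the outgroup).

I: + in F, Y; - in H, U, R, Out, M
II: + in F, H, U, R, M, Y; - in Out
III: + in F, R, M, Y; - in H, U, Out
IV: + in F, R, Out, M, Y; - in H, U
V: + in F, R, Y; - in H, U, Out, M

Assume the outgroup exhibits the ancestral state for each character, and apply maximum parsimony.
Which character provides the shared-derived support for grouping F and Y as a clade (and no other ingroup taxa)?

I

Character polarity is set by the outgroup: the derived state is whichever differs from the outgroup's state, so for IV the derived state is '-', and for the remaining characters it is '+'.
I: derived state '+' in F and Y only — synapomorphy for {F, Y}.
II (derived state '+') is shared by all ingroup taxa — unites the whole ingroup.
III (derived state '+') is shared by F, M, R, and Y — a synapomorphy uniting that clade.
IV (derived state '-') is shared by H and U — a synapomorphy uniting that clade.
V (derived state '+') is shared by F, R, and Y — a synapomorphy uniting that clade.
Most parsimonious ingroup topology: ((U,H),((R,(Y,F)),M)).
The clade {F, Y} is supported by I: its derived state '+' occurs in exactly those taxa and in no other taxon (including the outgroup).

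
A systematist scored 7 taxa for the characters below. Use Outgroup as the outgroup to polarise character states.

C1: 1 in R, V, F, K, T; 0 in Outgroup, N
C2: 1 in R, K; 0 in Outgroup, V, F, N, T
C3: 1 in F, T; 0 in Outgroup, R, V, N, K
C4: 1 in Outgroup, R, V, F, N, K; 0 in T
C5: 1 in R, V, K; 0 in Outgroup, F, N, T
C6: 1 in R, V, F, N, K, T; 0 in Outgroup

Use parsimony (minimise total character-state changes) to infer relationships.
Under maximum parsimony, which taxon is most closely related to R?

Character polarity is set by the outgroup: the derived state is whichever differs from the outgroup's state, so for C4 the derived state is '0', and for the remaining characters it is '1'.
C1 (derived state '1') is shared by F, K, R, T, and V — a synapomorphy uniting that clade.
C2 (derived state '1') is shared by K and R — a synapomorphy uniting that clade.
C3: derived state '1' in F and T only — synapomorphy for {F, T}.
C4: derived state '0' in T only — an autapomorphy, so it tells us nothing about relationships among taxa.
C5 (derived state '1') is shared by K, R, and V — a synapomorphy uniting that clade.
All ingroup taxa share the derived state '1' for C6; it defines the ingroup but does not resolve relationships within it.
Most parsimonious ingroup topology: ((((R,K),V),(F,T)),N).
R and K form a cherry on this tree, so they are sister taxa.

K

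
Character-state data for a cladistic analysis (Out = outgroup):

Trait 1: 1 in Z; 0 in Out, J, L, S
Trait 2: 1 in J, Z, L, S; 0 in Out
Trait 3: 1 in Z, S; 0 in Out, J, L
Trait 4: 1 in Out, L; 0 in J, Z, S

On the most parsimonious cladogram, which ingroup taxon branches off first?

Character polarity is set by the outgroup: the derived state is whichever differs from the outgroup's state, so for Trait 4 the derived state is '0', and for the remaining characters it is '1'.
Trait 1: derived state '1' in Z only — an autapomorphy, so it tells us nothing about relationships among taxa.
Trait 2 (derived state '1') is shared by all ingroup taxa — unites the whole ingroup.
Trait 3: derived state '1' in S and Z only — synapomorphy for {S, Z}.
Only J, S, and Z show the derived state '0' for Trait 4, supporting them as a clade.
Most parsimonious ingroup topology: ((J,(Z,S)),L).
L is sister to the clade containing all other ingroup taxa, so it is the earliest-diverging (most basal) ingroup lineage.

L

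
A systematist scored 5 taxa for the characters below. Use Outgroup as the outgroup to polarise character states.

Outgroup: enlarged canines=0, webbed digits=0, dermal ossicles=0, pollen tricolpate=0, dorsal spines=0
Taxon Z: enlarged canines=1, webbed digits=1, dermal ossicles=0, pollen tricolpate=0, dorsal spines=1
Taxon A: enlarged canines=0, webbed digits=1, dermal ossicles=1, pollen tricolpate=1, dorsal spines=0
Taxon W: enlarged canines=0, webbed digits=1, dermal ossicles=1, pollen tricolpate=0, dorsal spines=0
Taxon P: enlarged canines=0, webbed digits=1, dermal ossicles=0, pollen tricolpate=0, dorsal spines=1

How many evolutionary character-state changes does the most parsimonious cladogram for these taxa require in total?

5

The outgroup has state '0' for every character, so '1' is the derived state throughout.
enlarged canines: derived state '1' in Taxon Z only — an autapomorphy, so it tells us nothing about relationships among taxa.
webbed digits (derived state '1') is shared by all ingroup taxa — unites the whole ingroup.
dermal ossicles (derived state '1') is shared by Taxon A and Taxon W — a synapomorphy uniting that clade.
pollen tricolpate: derived state '1' in Taxon A only — an autapomorphy, so it tells us nothing about relationships among taxa.
dorsal spines (derived state '1') is shared by Taxon P and Taxon Z — a synapomorphy uniting that clade.
Most parsimonious ingroup topology: ((Taxon Z,Taxon P),(Taxon A,Taxon W)).
Changes per character on this tree: enlarged canines: 1; webbed digits: 1; dermal ossicles: 1; pollen tricolpate: 1; dorsal spines: 1.
Total = 5.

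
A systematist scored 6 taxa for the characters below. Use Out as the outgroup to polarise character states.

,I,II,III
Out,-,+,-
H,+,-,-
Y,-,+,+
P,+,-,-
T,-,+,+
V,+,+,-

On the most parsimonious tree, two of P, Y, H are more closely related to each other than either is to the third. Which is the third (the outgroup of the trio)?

Character polarity is set by the outgroup: the derived state is whichever differs from the outgroup's state, so for II the derived state is '-', and for the remaining characters it is '+'.
Only H, P, and V show the derived state '+' for I, supporting them as a clade.
II: derived state '-' in H and P only — synapomorphy for {H, P}.
III: derived state '+' in T and Y only — synapomorphy for {T, Y}.
Most parsimonious ingroup topology: (((H,P),V),(Y,T)).
H and P share a more recent common ancestor with each other than either does with Y, so Y is the least closely related of the three.

Y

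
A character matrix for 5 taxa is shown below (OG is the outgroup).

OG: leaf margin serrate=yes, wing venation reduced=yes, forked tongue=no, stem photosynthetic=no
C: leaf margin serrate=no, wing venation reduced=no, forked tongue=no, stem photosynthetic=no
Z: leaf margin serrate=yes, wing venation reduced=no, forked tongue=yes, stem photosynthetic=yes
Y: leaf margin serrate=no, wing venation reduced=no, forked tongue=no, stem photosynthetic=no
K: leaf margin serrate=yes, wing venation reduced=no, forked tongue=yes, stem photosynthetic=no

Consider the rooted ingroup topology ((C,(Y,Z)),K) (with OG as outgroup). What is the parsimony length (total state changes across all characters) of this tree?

Map each character onto ((C,(Y,Z)),K) (rooted by OG) and count the minimum state changes it requires (Fitch parsimony):
leaf margin serrate: 2; wing venation reduced: 1; forked tongue: 2; stem photosynthetic: 1.
Total tree length = 6.

6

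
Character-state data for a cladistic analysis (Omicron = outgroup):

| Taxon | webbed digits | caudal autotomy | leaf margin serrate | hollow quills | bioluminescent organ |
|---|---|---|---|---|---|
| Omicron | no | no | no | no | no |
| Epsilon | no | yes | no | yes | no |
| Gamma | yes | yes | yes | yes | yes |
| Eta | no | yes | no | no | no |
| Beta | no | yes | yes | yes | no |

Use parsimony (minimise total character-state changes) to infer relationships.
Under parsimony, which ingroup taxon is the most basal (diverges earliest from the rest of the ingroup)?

The outgroup has state 'no' for every character, so 'yes' is the derived state throughout.
webbed digits (derived state 'yes') is unique to Gamma (autapomorphy; uninformative for grouping).
caudal autotomy (derived state 'yes') is shared by all ingroup taxa — unites the whole ingroup.
leaf margin serrate (derived state 'yes') is shared by Beta and Gamma — a synapomorphy uniting that clade.
hollow quills: derived state 'yes' in Beta, Epsilon, and Gamma only — synapomorphy for {Beta, Epsilon, Gamma}.
bioluminescent organ: derived state 'yes' in Gamma only — an autapomorphy, so it tells us nothing about relationships among taxa.
Most parsimonious ingroup topology: ((Epsilon,(Gamma,Beta)),Eta).
Eta is sister to the clade containing all other ingroup taxa, so it is the earliest-diverging (most basal) ingroup lineage.

Eta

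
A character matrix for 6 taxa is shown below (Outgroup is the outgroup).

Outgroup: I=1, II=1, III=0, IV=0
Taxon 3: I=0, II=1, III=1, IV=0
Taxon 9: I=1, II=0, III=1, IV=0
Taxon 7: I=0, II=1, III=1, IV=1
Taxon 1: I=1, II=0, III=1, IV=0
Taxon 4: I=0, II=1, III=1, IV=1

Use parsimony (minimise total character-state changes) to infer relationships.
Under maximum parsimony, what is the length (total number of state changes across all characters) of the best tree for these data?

Character polarity is set by the outgroup: the derived state is whichever differs from the outgroup's state, so for I, II the derived state is '0', and for the remaining characters it is '1'.
I (derived state '0') is shared by Taxon 3, Taxon 4, and Taxon 7 — a synapomorphy uniting that clade.
II (derived state '0') is shared by Taxon 1 and Taxon 9 — a synapomorphy uniting that clade.
III (derived state '1') is shared by all ingroup taxa — unites the whole ingroup.
Only Taxon 4 and Taxon 7 show the derived state '1' for IV, supporting them as a clade.
Most parsimonious ingroup topology: ((Taxon 3,(Taxon 7,Taxon 4)),(Taxon 9,Taxon 1)).
Changes per character on this tree: I: 1; II: 1; III: 1; IV: 1.
Total = 4.

4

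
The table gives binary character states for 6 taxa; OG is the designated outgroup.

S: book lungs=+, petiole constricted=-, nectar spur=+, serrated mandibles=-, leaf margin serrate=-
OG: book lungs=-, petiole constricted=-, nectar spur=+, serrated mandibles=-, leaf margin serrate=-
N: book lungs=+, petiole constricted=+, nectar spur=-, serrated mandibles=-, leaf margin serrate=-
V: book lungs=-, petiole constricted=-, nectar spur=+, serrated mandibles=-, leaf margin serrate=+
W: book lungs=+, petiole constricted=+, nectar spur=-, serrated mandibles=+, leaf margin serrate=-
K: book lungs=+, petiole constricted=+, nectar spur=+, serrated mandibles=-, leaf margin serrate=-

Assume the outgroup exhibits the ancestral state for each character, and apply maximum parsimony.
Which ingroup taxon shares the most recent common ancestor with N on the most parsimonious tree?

W

Character polarity is set by the outgroup: the derived state is whichever differs from the outgroup's state, so for nectar spur the derived state is '-', and for the remaining characters it is '+'.
book lungs: derived state '+' in K, N, S, and W only — synapomorphy for {K, N, S, W}.
petiole constricted: derived state '+' in K, N, and W only — synapomorphy for {K, N, W}.
nectar spur: derived state '-' in N and W only — synapomorphy for {N, W}.
serrated mandibles: derived state '+' in W only — an autapomorphy, so it tells us nothing about relationships among taxa.
leaf margin serrate: derived state '+' in V only — an autapomorphy, so it tells us nothing about relationships among taxa.
Most parsimonious ingroup topology: (((K,(N,W)),S),V).
N and W form a cherry on this tree, so they are sister taxa.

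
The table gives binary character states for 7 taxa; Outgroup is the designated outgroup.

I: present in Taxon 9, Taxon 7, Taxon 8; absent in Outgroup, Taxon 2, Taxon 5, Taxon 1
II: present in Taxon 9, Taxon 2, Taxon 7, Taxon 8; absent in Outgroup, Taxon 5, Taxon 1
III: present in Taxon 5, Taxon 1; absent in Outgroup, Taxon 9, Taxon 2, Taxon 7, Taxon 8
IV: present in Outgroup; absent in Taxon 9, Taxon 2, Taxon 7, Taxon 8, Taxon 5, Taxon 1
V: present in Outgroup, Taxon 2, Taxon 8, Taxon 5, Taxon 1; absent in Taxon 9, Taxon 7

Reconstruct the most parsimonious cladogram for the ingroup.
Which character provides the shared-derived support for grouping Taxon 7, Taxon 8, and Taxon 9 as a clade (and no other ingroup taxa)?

I

Character polarity is set by the outgroup: the derived state is whichever differs from the outgroup's state, so for IV, V the derived state is 'absent', and for the remaining characters it is 'present'.
Only Taxon 7, Taxon 8, and Taxon 9 show the derived state 'present' for I, supporting them as a clade.
II (derived state 'present') is shared by Taxon 2, Taxon 7, Taxon 8, and Taxon 9 — a synapomorphy uniting that clade.
III: derived state 'present' in Taxon 1 and Taxon 5 only — synapomorphy for {Taxon 1, Taxon 5}.
All ingroup taxa share the derived state 'absent' for IV; it defines the ingroup but does not resolve relationships within it.
V (derived state 'absent') is shared by Taxon 7 and Taxon 9 — a synapomorphy uniting that clade.
Most parsimonious ingroup topology: ((((Taxon 9,Taxon 7),Taxon 8),Taxon 2),(Taxon 5,Taxon 1)).
The clade {Taxon 7, Taxon 8, Taxon 9} is supported by I: its derived state 'present' occurs in exactly those taxa and in no other taxon (including the outgroup).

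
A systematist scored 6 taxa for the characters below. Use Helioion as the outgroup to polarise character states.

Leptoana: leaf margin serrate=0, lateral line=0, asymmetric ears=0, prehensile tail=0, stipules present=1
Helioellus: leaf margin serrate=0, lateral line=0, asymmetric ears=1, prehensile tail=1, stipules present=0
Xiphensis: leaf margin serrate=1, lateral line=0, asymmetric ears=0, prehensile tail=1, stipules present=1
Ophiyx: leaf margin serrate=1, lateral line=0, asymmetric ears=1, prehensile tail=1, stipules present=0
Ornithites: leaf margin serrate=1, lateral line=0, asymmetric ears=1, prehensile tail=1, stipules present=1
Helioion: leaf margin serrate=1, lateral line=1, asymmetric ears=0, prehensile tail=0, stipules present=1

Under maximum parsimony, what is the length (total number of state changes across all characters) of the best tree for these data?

Character polarity is set by the outgroup: the derived state is whichever differs from the outgroup's state, so for leaf margin serrate, lateral line, stipules present the derived state is '0', and for the remaining characters it is '1'.
leaf margin serrate (state '0') occurs in Helioellus and Leptoana but conflicts with the nesting implied by the other characters — most parsimoniously interpreted as homoplasy.
All ingroup taxa share the derived state '0' for lateral line; it defines the ingroup but does not resolve relationships within it.
asymmetric ears (derived state '1') is shared by Helioellus, Ophiyx, and Ornithites — a synapomorphy uniting that clade.
prehensile tail: derived state '1' in Helioellus, Ophiyx, Ornithites, and Xiphensis only — synapomorphy for {Helioellus, Ophiyx, Ornithites, Xiphensis}.
Only Helioellus and Ophiyx show the derived state '0' for stipules present, supporting them as a clade.
Most parsimonious ingroup topology: ((Xiphensis,((Helioellus,Ophiyx),Ornithites)),Leptoana).
Changes per character on this tree: leaf margin serrate: 2; lateral line: 1; asymmetric ears: 1; prehensile tail: 1; stipules present: 1.
Total = 6.

6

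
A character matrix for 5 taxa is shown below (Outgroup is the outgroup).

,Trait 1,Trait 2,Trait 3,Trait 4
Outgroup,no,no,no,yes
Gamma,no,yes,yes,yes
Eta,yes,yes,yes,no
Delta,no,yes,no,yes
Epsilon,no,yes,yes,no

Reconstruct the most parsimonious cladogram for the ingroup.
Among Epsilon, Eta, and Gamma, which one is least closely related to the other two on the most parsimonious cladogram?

Character polarity is set by the outgroup: the derived state is whichever differs from the outgroup's state, so for Trait 4 the derived state is 'no', and for the remaining characters it is 'yes'.
Trait 1: derived state 'yes' in Eta only — an autapomorphy, so it tells us nothing about relationships among taxa.
All ingroup taxa share the derived state 'yes' for Trait 2; it defines the ingroup but does not resolve relationships within it.
Trait 3: derived state 'yes' in Epsilon, Eta, and Gamma only — synapomorphy for {Epsilon, Eta, Gamma}.
Only Epsilon and Eta show the derived state 'no' for Trait 4, supporting them as a clade.
Most parsimonious ingroup topology: ((Gamma,(Eta,Epsilon)),Delta).
Epsilon and Eta share a more recent common ancestor with each other than either does with Gamma, so Gamma is the least closely related of the three.

Gamma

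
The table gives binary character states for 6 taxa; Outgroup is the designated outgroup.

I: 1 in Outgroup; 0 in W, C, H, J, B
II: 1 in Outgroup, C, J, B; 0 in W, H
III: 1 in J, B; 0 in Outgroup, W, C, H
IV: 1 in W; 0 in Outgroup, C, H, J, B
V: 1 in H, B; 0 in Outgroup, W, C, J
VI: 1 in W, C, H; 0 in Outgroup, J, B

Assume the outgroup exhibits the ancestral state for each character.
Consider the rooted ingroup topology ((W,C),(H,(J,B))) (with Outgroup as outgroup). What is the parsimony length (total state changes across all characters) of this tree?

Map each character onto ((W,C),(H,(J,B))) (rooted by Outgroup) and count the minimum state changes it requires (Fitch parsimony):
I: 1; II: 2; III: 1; IV: 1; V: 2; VI: 2.
Total tree length = 9.

9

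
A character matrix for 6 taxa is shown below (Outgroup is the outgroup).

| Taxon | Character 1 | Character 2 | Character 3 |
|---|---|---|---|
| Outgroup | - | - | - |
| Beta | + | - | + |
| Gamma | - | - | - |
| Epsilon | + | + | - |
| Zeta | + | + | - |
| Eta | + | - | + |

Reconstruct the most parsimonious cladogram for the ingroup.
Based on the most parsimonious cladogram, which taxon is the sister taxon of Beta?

The outgroup has state '-' for every character, so '+' is the derived state throughout.
Character 1 (derived state '+') is shared by Beta, Epsilon, Eta, and Zeta — a synapomorphy uniting that clade.
Character 2: derived state '+' in Epsilon and Zeta only — synapomorphy for {Epsilon, Zeta}.
Only Beta and Eta show the derived state '+' for Character 3, supporting them as a clade.
Most parsimonious ingroup topology: (((Beta,Eta),(Epsilon,Zeta)),Gamma).
Beta and Eta form a cherry on this tree, so they are sister taxa.

Eta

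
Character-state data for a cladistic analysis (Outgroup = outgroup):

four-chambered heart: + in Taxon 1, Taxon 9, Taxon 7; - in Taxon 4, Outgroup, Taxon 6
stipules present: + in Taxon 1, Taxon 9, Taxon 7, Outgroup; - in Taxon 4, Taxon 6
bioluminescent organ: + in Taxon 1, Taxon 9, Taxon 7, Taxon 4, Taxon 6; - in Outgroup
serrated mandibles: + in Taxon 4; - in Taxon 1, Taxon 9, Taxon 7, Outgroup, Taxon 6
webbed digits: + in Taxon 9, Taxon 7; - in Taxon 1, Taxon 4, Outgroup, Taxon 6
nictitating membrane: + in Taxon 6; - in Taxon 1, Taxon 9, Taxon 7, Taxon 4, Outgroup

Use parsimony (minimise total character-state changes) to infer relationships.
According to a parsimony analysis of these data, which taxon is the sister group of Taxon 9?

Character polarity is set by the outgroup: the derived state is whichever differs from the outgroup's state, so for stipules present the derived state is '-', and for the remaining characters it is '+'.
Only Taxon 1, Taxon 7, and Taxon 9 show the derived state '+' for four-chambered heart, supporting them as a clade.
Only Taxon 4 and Taxon 6 show the derived state '-' for stipules present, supporting them as a clade.
bioluminescent organ (derived state '+') is shared by all ingroup taxa — unites the whole ingroup.
serrated mandibles: derived state '+' in Taxon 4 only — an autapomorphy, so it tells us nothing about relationships among taxa.
webbed digits (derived state '+') is shared by Taxon 7 and Taxon 9 — a synapomorphy uniting that clade.
nictitating membrane (derived state '+') is unique to Taxon 6 (autapomorphy; uninformative for grouping).
Most parsimonious ingroup topology: ((Taxon 4,Taxon 6),(Taxon 1,(Taxon 7,Taxon 9))).
Taxon 9 and Taxon 7 form a cherry on this tree, so they are sister taxa.

Taxon 7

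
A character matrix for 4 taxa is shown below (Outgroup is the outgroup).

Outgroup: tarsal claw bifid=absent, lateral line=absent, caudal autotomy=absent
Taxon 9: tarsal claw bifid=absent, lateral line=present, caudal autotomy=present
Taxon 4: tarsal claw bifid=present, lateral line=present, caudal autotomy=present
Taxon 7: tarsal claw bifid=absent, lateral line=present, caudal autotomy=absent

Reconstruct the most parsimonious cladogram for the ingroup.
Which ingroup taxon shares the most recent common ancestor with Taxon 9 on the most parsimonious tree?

The outgroup has state 'absent' for every character, so 'present' is the derived state throughout.
tarsal claw bifid: derived state 'present' in Taxon 4 only — an autapomorphy, so it tells us nothing about relationships among taxa.
All ingroup taxa share the derived state 'present' for lateral line; it defines the ingroup but does not resolve relationships within it.
caudal autotomy (derived state 'present') is shared by Taxon 4 and Taxon 9 — a synapomorphy uniting that clade.
Most parsimonious ingroup topology: ((Taxon 9,Taxon 4),Taxon 7).
Taxon 9 and Taxon 4 form a cherry on this tree, so they are sister taxa.

Taxon 4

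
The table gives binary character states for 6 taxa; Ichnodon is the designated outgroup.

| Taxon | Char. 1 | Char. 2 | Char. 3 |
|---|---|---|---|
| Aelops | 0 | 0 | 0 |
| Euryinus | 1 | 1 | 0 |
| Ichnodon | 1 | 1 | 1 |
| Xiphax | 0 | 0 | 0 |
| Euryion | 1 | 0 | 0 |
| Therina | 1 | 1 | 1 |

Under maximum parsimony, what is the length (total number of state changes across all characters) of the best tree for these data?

3

The outgroup has state '1' for every character, so '0' is the derived state throughout.
Only Aelops and Xiphax show the derived state '0' for Char. 1, supporting them as a clade.
Only Aelops, Euryion, and Xiphax show the derived state '0' for Char. 2, supporting them as a clade.
Char. 3: derived state '0' in Aelops, Euryinus, Euryion, and Xiphax only — synapomorphy for {Aelops, Euryinus, Euryion, Xiphax}.
Most parsimonious ingroup topology: (((Euryion,(Xiphax,Aelops)),Euryinus),Therina).
Changes per character on this tree: Char. 1: 1; Char. 2: 1; Char. 3: 1.
Total = 3.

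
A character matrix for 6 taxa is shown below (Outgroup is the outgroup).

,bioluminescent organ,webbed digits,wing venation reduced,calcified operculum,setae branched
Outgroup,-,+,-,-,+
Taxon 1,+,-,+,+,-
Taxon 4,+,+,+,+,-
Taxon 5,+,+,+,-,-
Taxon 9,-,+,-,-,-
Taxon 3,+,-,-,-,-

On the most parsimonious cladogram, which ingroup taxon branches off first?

Character polarity is set by the outgroup: the derived state is whichever differs from the outgroup's state, so for webbed digits, setae branched the derived state is '-', and for the remaining characters it is '+'.
bioluminescent organ: derived state '+' in Taxon 1, Taxon 3, Taxon 4, and Taxon 5 only — synapomorphy for {Taxon 1, Taxon 3, Taxon 4, Taxon 5}.
webbed digits (state '-') occurs in Taxon 1 and Taxon 3 but conflicts with the nesting implied by the other characters — most parsimoniously interpreted as homoplasy.
Only Taxon 1, Taxon 4, and Taxon 5 show the derived state '+' for wing venation reduced, supporting them as a clade.
Only Taxon 1 and Taxon 4 show the derived state '+' for calcified operculum, supporting them as a clade.
setae branched (derived state '-') is shared by all ingroup taxa — unites the whole ingroup.
Most parsimonious ingroup topology: ((((Taxon 1,Taxon 4),Taxon 5),Taxon 3),Taxon 9).
Taxon 9 is sister to the clade containing all other ingroup taxa, so it is the earliest-diverging (most basal) ingroup lineage.

Taxon 9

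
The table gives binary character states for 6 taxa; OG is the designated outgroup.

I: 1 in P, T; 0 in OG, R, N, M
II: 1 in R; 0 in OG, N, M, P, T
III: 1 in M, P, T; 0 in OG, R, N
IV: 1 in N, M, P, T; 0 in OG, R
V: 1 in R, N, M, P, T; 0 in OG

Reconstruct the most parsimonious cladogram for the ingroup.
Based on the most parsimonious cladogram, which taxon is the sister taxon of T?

The outgroup has state '0' for every character, so '1' is the derived state throughout.
I (derived state '1') is shared by P and T — a synapomorphy uniting that clade.
II (derived state '1') is unique to R (autapomorphy; uninformative for grouping).
III (derived state '1') is shared by M, P, and T — a synapomorphy uniting that clade.
IV: derived state '1' in M, N, P, and T only — synapomorphy for {M, N, P, T}.
V (derived state '1') is shared by all ingroup taxa — unites the whole ingroup.
Most parsimonious ingroup topology: (R,(N,(M,(P,T)))).
T and P form a cherry on this tree, so they are sister taxa.

P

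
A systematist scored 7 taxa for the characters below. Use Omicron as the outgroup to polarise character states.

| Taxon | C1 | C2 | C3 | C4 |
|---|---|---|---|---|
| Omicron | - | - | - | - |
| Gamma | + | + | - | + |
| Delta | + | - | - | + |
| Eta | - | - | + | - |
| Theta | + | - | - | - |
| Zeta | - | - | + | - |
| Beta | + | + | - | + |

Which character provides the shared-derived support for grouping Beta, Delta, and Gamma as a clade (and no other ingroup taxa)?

C4

The outgroup has state '-' for every character, so '+' is the derived state throughout.
C1 (derived state '+') is shared by Beta, Delta, Gamma, and Theta — a synapomorphy uniting that clade.
Only Beta and Gamma show the derived state '+' for C2, supporting them as a clade.
C3: derived state '+' in Eta and Zeta only — synapomorphy for {Eta, Zeta}.
C4: derived state '+' in Beta, Delta, and Gamma only — synapomorphy for {Beta, Delta, Gamma}.
Most parsimonious ingroup topology: ((((Gamma,Beta),Delta),Theta),(Eta,Zeta)).
The clade {Beta, Delta, Gamma} is supported by C4: its derived state '+' occurs in exactly those taxa and in no other taxon (including the outgroup).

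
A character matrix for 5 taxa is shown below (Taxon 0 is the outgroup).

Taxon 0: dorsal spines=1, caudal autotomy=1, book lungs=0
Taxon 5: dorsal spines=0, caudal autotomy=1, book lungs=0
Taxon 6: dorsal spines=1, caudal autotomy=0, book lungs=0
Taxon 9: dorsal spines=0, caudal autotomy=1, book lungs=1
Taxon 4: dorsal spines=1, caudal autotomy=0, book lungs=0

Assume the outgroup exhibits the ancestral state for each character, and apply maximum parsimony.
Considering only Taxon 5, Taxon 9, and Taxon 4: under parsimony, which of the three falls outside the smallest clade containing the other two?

Character polarity is set by the outgroup: the derived state is whichever differs from the outgroup's state, so for dorsal spines, caudal autotomy the derived state is '0', and for the remaining characters it is '1'.
dorsal spines (derived state '0') is shared by Taxon 5 and Taxon 9 — a synapomorphy uniting that clade.
caudal autotomy (derived state '0') is shared by Taxon 4 and Taxon 6 — a synapomorphy uniting that clade.
book lungs (derived state '1') is unique to Taxon 9 (autapomorphy; uninformative for grouping).
Most parsimonious ingroup topology: ((Taxon 5,Taxon 9),(Taxon 6,Taxon 4)).
Taxon 9 and Taxon 5 share a more recent common ancestor with each other than either does with Taxon 4, so Taxon 4 is the least closely related of the three.

Taxon 4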